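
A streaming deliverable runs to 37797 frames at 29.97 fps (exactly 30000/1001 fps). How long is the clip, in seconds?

Running time = 37797 / (30000/1001) = 1261.1599 s.

1261.1599 seconds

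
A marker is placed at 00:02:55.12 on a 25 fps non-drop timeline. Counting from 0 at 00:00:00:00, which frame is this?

Total seconds to the label: (0 × 3600 + 2 × 60 + 55) = 175.
Frame index = 175 × 25 + 12 = 4387.

4387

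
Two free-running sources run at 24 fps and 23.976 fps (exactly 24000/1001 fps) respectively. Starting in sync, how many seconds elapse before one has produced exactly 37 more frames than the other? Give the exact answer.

37037/24 seconds

The gap grows by |24000/1001 − 24| = 24/1001 frames per second.
Time for a 37-frame gap: 37 ÷ (24/1001) = 37037/24 s.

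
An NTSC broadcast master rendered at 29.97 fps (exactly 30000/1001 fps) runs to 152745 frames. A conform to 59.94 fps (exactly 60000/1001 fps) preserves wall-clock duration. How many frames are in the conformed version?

Frames at target rate = 152745 × (60000/1001) / (30000/1001) = 305490.

305490 frames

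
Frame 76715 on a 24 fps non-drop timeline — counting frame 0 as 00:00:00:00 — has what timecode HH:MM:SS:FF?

00:53:16:11

76715 ÷ 24 = 3196 full seconds, remainder 11 frames.
3196 s = 0 h 53 min 16 s.
Timecode: 00:53:16:11.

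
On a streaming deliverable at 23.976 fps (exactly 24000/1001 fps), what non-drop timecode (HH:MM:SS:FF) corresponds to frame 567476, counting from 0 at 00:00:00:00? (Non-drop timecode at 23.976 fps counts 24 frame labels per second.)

06:34:04:20

567476 ÷ 24 = 23644 full seconds, remainder 20 frames.
23644 s = 6 h 34 min 4 s.
Timecode: 06:34:04:20.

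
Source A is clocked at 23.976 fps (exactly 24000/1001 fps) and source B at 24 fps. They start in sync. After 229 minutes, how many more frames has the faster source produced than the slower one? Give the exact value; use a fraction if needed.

229 min = 13740 s.
A emits 24000/1001 × 13740 = 329760000/1001 frames; B emits 24 × 13740 = 329760.
Difference = 329760/1001 frames (≈ 329.4306); B is ahead of A.

329760/1001 frames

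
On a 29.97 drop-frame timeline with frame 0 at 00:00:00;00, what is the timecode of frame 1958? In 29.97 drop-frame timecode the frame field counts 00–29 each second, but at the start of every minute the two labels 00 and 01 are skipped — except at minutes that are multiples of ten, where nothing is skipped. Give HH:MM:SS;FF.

Ten DF minutes hold 17982 frames, so frame 1958 lies in block 0 (frames 0–17981) with 1958 frames into that block.
The block's first minute is 1800 frames and the rest 1798 each; 1958 frames reaches minute 1, so 0 × 18 + 1 × 2 = 2 labels have been skipped so far.
Adding those back, label number 1958 + 2 = 1960 at 30 labels/s is 65 s + 10 f = 0 h 1 min 5 s frame 10, i.e. 00:01:05;10.

00:01:05;10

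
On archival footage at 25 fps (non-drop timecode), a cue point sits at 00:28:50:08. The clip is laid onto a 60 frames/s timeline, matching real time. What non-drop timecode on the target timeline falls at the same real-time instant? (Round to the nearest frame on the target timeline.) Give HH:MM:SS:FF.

Source frame index: (0×3600 + 28×60 + 50) × 25 + 8 = 43258.
Real time: 43258 / (25) = 43258/25 s.
Target frame: (43258/25) × (60) = 519096/5 ≈ 103819.200 → 103819.
At 60 labels/s: frame 103819 → 00:28:50:19.

00:28:50:19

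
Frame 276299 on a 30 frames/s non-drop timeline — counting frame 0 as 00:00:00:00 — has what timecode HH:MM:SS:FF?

02:33:29:29

276299 ÷ 30 = 9209 full seconds, remainder 29 frames.
9209 s = 2 h 33 min 29 s.
Timecode: 02:33:29:29.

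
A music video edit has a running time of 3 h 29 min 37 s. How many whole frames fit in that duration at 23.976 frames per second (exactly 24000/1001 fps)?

301546 frames

3 h 29 min 37 s = 12577 s.
Frames = 12577 × 24000/1001 = 301848000/1001 ≈ 301546.4535.
Complete frames: 301546.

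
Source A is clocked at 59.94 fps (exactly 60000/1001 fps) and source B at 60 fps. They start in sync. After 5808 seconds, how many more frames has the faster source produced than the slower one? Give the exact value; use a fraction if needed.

31680/91 frames

A emits 60000/1001 × 5808 = 31680000/91 frames; B emits 60 × 5808 = 348480.
Difference = 31680/91 frames (≈ 348.1319); B is ahead of A.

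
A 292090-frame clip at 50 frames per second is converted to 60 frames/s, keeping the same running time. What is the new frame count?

Target frames = source frames × (target rate / source rate) = 292090 × (60)/(50) = 292090 × 6/5 = 350508.

350508 frames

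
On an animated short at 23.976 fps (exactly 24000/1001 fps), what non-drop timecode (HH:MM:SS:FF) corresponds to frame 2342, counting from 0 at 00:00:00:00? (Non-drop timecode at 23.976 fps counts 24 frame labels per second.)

2342 ÷ 24 = 97 full seconds, remainder 14 frames.
97 s = 0 h 1 min 37 s.
Timecode: 00:01:37:14.

00:01:37:14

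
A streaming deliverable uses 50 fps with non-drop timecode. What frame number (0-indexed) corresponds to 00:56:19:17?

Total seconds to the label: (0 × 3600 + 56 × 60 + 19) = 3379.
Frame index = 3379 × 50 + 17 = 168967.

frame 168967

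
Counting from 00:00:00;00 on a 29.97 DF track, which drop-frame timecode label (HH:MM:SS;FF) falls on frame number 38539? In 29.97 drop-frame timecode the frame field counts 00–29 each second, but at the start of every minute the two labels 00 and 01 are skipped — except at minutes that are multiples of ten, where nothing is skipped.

00:21:25;27

Each 10-minute DF block holds 10 × 60 × 30 − 9 × 2 = 17982 frames. 38539 ÷ 17982 → 2 full blocks, remainder 2575.
Within the partial block the first minute is 1800 frames and each further minute 1798, so 1 further minute boundary passed. Total skipped labels = 18 × 2 + 2 × 1 = 38.
Non-drop label index = 38539 + 38 = 38577; at 30 labels/s that is 00:21:25:27, i.e. DF 00:21:25;27.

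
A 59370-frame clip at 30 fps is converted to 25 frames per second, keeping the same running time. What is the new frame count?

Target frames = source frames × (target rate / source rate) = 59370 × (25)/(30) = 59370 × 5/6 = 49475.

49475 frames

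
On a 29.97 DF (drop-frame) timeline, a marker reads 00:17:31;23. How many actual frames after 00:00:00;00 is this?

31521

As if non-drop at 30 labels/s: (0 × 3600 + 17 × 60 + 31) × 30 + 23 = 31553.
Minute boundaries passed: 17; those not divisible by 10: 17 − 1 = 16; dropped labels = 2 × 16 = 32.
Actual frame index = 31553 − 32 = 31521.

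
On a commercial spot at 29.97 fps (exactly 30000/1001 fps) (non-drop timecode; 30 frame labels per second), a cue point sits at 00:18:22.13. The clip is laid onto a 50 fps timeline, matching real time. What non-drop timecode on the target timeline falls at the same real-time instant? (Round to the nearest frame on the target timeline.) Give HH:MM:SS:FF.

00:18:23:27

Source frame index: (0×3600 + 18×60 + 22) × 30 + 13 = 33073.
Real time: 33073 / (30000/1001) = 33106073/30000 s.
Target frame: (33106073/30000) × (50) = 33106073/600 ≈ 55176.788 → 55177.
At 50 labels/s: frame 55177 → 00:18:23:27.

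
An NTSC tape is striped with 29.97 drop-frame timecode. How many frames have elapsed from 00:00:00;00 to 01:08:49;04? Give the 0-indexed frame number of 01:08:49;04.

123750

Complete 10-minute blocks: 6, each 17982 frames → 107892.
Remaining 8 whole minutes in the current block: 1800 + 7 × 1798 = 14386 frames.
Within the current minute: 49 × 30 + 4 − 2 = 1472 (labels ;00/;01 skipped at this minute). Total = 107892 + 14386 + 1472 = 123750.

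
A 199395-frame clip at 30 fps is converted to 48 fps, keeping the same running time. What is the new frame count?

Target frames = source frames × (target rate / source rate) = 199395 × (48)/(30) = 199395 × 8/5 = 319032.

319032 frames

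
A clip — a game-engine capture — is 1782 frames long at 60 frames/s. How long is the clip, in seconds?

Running time = 1782 / (60) = 29.7 s.

29.7 seconds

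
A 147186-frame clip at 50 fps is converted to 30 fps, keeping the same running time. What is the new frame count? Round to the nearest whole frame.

Frames at target rate = 147186 × (30) / (50) = 441558/5 ≈ 88311.600.
Nearest whole frame: 88312.

88312 frames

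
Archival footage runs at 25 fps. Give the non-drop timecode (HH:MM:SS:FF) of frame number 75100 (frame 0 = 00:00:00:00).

75100 ÷ 25 = 3004 full seconds, remainder 0 frames.
3004 s = 0 h 50 min 4 s.
Timecode: 00:50:04:00.

00:50:04:00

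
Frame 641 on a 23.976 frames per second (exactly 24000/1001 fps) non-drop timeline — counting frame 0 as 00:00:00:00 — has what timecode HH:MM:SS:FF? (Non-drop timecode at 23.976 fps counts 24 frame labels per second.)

641 ÷ 24 = 26 full seconds, remainder 17 frames.
26 s = 0 h 0 min 26 s.
Timecode: 00:00:26:17.

00:00:26:17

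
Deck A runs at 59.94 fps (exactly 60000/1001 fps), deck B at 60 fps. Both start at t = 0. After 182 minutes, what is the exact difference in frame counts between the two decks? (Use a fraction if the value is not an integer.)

182 min = 10920 s.
A emits 60000/1001 × 10920 = 7200000/11 frames; B emits 60 × 10920 = 655200.
Difference = 7200/11 frames (≈ 654.5455); B is ahead of A.

7200/11 frames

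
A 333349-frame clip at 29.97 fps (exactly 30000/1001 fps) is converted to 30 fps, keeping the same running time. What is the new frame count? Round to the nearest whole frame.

Frames at target rate = 333349 × (30) / (30000/1001) = 333682349/1000 ≈ 333682.349.
Nearest whole frame: 333682.

333682 frames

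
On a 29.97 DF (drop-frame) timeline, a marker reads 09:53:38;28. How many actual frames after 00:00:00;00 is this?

1067500

As if non-drop at 30 labels/s: (9 × 3600 + 53 × 60 + 38) × 30 + 28 = 1068568.
Minute boundaries passed: 593; those not divisible by 10: 593 − 59 = 534; dropped labels = 2 × 534 = 1068.
Actual frame index = 1068568 − 1068 = 1067500.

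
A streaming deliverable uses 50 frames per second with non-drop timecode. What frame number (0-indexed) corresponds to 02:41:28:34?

frame 484434

Total seconds to the label: (2 × 3600 + 41 × 60 + 28) = 9688.
Frame index = 9688 × 50 + 34 = 484434.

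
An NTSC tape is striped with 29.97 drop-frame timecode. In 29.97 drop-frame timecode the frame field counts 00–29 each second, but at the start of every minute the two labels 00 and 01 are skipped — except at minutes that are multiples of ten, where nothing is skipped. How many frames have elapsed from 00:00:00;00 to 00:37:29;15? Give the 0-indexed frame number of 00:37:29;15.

67417

Complete 10-minute blocks: 3, each 17982 frames → 53946.
Remaining 7 whole minutes in the current block: 1800 + 6 × 1798 = 12588 frames.
Within the current minute: 29 × 30 + 15 − 2 = 883 (labels ;00/;01 skipped at this minute). Total = 53946 + 12588 + 883 = 67417.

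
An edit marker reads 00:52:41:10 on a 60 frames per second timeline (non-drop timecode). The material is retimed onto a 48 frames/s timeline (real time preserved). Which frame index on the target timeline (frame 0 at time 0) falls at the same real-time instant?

frame 151736

Source frame index: (0×3600 + 52×60 + 41) × 60 + 10 = 189670.
Real time: 189670 / (60) = 18967/6 s.
Target frame: (18967/6) × (48) = 151736.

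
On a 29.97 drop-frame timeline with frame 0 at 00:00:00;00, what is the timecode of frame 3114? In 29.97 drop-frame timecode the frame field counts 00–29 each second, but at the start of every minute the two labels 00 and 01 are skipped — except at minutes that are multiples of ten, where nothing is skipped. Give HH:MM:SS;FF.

Each 10-minute DF block holds 10 × 60 × 30 − 9 × 2 = 17982 frames. 3114 ÷ 17982 → 0 full blocks, remainder 3114.
Within the partial block the first minute is 1800 frames and each further minute 1798, so 1 further minute boundary passed. Total skipped labels = 18 × 0 + 2 × 1 = 2.
Non-drop label index = 3114 + 2 = 3116; at 30 labels/s that is 00:01:43:26, i.e. DF 00:01:43;26.

00:01:43;26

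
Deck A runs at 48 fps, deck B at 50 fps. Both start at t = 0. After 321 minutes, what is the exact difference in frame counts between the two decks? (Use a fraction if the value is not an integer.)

38520 frames

321 min = 19260 s.
A emits 48 × 19260 = 924480 frames; B emits 50 × 19260 = 963000.
Difference = 38520 frames; B is ahead of A.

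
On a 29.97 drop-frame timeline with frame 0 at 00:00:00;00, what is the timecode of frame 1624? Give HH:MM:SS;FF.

Ten DF minutes hold 17982 frames, so frame 1624 lies in block 0 (frames 0–17981) with 1624 frames into that block.
The block's first minute is 1800 frames and the rest 1798 each; 1624 frames reaches minute 0, so 0 × 18 + 0 × 2 = 0 labels have been skipped so far.
Adding those back, label number 1624 + 0 = 1624 at 30 labels/s is 54 s + 4 f = 0 h 0 min 54 s frame 4, i.e. 00:00:54;04.

00:00:54;04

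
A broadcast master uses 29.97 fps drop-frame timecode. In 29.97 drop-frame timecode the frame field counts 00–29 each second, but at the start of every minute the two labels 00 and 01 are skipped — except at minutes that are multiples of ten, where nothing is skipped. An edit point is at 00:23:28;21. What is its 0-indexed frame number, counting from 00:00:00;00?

42219

As if non-drop at 30 labels/s: (0 × 3600 + 23 × 60 + 28) × 30 + 21 = 42261.
Minute boundaries passed: 23; those not divisible by 10: 23 − 2 = 21; dropped labels = 2 × 21 = 42.
Actual frame index = 42261 − 42 = 42219.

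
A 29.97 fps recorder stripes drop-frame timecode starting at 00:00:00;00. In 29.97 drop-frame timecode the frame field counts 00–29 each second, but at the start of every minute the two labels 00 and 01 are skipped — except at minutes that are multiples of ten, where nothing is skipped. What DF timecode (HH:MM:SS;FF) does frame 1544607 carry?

14:18:58;13

Ten DF minutes hold 17982 frames, so frame 1544607 lies in block 85 (frames 1528470–1546451) with 16137 frames into that block.
The block's first minute is 1800 frames and the rest 1798 each; 16137 frames reaches minute 8, so 85 × 18 + 8 × 2 = 1546 labels have been skipped so far.
Adding those back, label number 1544607 + 1546 = 1546153 at 30 labels/s is 51538 s + 13 f = 14 h 18 min 58 s frame 13, i.e. 14:18:58;13.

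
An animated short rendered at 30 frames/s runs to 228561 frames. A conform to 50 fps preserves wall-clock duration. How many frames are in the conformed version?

380935 frames

Target frames = source frames × (target rate / source rate) = 228561 × (50)/(30) = 228561 × 5/3 = 380935.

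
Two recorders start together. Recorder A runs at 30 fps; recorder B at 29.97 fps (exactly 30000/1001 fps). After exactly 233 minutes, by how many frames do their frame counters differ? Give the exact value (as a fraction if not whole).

419400/1001 frames

233 min = 13980 s.
A emits 30 × 13980 = 419400 frames; B emits 30000/1001 × 13980 = 419400000/1001.
Difference = 419400/1001 frames (≈ 418.9810); B is behind A.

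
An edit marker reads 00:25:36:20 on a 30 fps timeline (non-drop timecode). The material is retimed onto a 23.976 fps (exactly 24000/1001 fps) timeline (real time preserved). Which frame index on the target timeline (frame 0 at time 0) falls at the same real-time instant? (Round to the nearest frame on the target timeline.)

frame 36843

Source frame index: (0×3600 + 25×60 + 36) × 30 + 20 = 46100.
Real time: 46100 / (30) = 4610/3 s.
Target frame: (4610/3) × (24000/1001) = 36880000/1001 ≈ 36843.157 → 36843.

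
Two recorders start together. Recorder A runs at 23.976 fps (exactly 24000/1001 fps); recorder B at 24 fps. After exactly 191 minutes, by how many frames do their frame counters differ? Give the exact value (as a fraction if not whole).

191 min = 11460 s.
A emits 24000/1001 × 11460 = 275040000/1001 frames; B emits 24 × 11460 = 275040.
Difference = 275040/1001 frames (≈ 274.7652); B is ahead of A.

275040/1001 frames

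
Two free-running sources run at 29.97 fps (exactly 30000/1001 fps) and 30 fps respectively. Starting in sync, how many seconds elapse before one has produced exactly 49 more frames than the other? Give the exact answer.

49049/30 seconds

The gap grows by |30 − 30000/1001| = 30/1001 frames per second.
Time for a 49-frame gap: 49 ÷ (30/1001) = 49049/30 s.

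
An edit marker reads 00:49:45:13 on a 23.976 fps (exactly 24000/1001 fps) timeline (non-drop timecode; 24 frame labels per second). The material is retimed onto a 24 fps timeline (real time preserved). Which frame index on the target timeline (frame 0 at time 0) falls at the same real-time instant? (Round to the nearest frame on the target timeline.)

frame 71725

Source frame index: (0×3600 + 49×60 + 45) × 24 + 13 = 71653.
Real time: 71653 / (24000/1001) = 71724653/24000 s.
Target frame: (71724653/24000) × (24) = 71724653/1000 ≈ 71724.653 → 71725.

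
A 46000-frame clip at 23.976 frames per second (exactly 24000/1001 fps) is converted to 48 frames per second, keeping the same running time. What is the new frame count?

92092 frames

Target frames = source frames × (target rate / source rate) = 46000 × (48)/(24000/1001) = 46000 × 1001/500 = 92092.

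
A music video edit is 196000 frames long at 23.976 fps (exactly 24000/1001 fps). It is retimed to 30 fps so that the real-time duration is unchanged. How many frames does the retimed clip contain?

245245 frames

Target frames = source frames × (target rate / source rate) = 196000 × (30)/(24000/1001) = 196000 × 1001/800 = 245245.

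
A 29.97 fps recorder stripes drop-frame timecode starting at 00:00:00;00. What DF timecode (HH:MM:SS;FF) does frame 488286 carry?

04:31:32;14

Each 10-minute DF block holds 10 × 60 × 30 − 9 × 2 = 17982 frames. 488286 ÷ 17982 → 27 full blocks, remainder 2772.
Within the partial block the first minute is 1800 frames and each further minute 1798, so 1 further minute boundary passed. Total skipped labels = 18 × 27 + 2 × 1 = 488.
Non-drop label index = 488286 + 488 = 488774; at 30 labels/s that is 04:31:32:14, i.e. DF 04:31:32;14.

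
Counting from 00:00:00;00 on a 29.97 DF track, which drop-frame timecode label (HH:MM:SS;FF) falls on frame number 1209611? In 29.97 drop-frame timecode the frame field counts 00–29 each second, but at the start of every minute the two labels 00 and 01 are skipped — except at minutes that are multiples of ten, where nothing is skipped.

Each 10-minute DF block holds 10 × 60 × 30 − 9 × 2 = 17982 frames. 1209611 ÷ 17982 → 67 full blocks, remainder 4817.
Within the partial block the first minute is 1800 frames and each further minute 1798, so 2 further minute boundaries passed. Total skipped labels = 18 × 67 + 2 × 2 = 1210.
Non-drop label index = 1209611 + 1210 = 1210821; at 30 labels/s that is 11:12:40:21, i.e. DF 11:12:40;21.

11:12:40;21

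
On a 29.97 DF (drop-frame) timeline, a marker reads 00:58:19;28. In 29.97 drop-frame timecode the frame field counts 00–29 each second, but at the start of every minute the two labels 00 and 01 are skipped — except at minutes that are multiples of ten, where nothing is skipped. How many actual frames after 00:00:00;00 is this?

104892

As if non-drop at 30 labels/s: (0 × 3600 + 58 × 60 + 19) × 30 + 28 = 104998.
Minute boundaries passed: 58; those not divisible by 10: 58 − 5 = 53; dropped labels = 2 × 53 = 106.
Actual frame index = 104998 − 106 = 104892.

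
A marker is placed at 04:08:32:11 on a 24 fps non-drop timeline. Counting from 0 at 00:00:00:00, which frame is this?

frame 357899

Total seconds to the label: (4 × 3600 + 8 × 60 + 32) = 14912.
Frame index = 14912 × 24 + 11 = 357899.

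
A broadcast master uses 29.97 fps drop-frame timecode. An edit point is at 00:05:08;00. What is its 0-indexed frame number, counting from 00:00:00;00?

9230

As if non-drop at 30 labels/s: (0 × 3600 + 5 × 60 + 8) × 30 + 0 = 9240.
Minute boundaries passed: 5; those not divisible by 10: 5 − 0 = 5; dropped labels = 2 × 5 = 10.
Actual frame index = 9240 − 10 = 9230.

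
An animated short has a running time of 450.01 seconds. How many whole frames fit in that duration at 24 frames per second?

10800 frames

Frames = 450.01 × 24 = 270006/25 ≈ 10800.2400.
Complete frames: 10800.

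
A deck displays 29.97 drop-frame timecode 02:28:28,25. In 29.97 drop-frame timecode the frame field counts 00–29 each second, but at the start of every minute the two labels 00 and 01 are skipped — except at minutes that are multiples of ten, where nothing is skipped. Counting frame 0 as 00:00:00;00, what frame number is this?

As if non-drop at 30 labels/s: (2 × 3600 + 28 × 60 + 28) × 30 + 25 = 267265.
Minute boundaries passed: 148; those not divisible by 10: 148 − 14 = 134; dropped labels = 2 × 134 = 268.
Actual frame index = 267265 − 268 = 266997.

266997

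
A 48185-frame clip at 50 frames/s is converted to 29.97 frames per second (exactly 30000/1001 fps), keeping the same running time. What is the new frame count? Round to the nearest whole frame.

28882 frames

Frames at target rate = 48185 × (30000/1001) / (50) = 28911000/1001 ≈ 28882.118.
Nearest whole frame: 28882.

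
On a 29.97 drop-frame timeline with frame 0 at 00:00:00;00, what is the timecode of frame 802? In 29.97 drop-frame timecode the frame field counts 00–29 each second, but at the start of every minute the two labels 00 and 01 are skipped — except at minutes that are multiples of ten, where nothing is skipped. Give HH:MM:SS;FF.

Ten DF minutes hold 17982 frames, so frame 802 lies in block 0 (frames 0–17981) with 802 frames into that block.
The block's first minute is 1800 frames and the rest 1798 each; 802 frames reaches minute 0, so 0 × 18 + 0 × 2 = 0 labels have been skipped so far.
Adding those back, label number 802 + 0 = 802 at 30 labels/s is 26 s + 22 f = 0 h 0 min 26 s frame 22, i.e. 00:00:26;22.

00:00:26;22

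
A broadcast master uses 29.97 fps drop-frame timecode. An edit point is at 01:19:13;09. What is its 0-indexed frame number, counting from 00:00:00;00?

142455

Complete 10-minute blocks: 7, each 17982 frames → 125874.
Remaining 9 whole minutes in the current block: 1800 + 8 × 1798 = 16184 frames.
Within the current minute: 13 × 30 + 9 − 2 = 397 (labels ;00/;01 skipped at this minute). Total = 125874 + 16184 + 397 = 142455.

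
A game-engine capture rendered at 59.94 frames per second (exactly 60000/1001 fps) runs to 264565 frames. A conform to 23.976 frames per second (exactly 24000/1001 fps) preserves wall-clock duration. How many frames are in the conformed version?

Target frames = source frames × (target rate / source rate) = 264565 × (24000/1001)/(60000/1001) = 264565 × 2/5 = 105826.

105826 frames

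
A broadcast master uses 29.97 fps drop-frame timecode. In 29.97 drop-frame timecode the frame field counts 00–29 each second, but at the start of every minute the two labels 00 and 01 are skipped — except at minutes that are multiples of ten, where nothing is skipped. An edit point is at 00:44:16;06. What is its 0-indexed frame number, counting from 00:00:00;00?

79606

Complete 10-minute blocks: 4, each 17982 frames → 71928.
Remaining 4 whole minutes in the current block: 1800 + 3 × 1798 = 7194 frames.
Within the current minute: 16 × 30 + 6 − 2 = 484 (labels ;00/;01 skipped at this minute). Total = 71928 + 7194 + 484 = 79606.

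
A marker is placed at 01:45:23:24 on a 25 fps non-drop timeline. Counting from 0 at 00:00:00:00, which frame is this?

158099

Total seconds to the label: (1 × 3600 + 45 × 60 + 23) = 6323.
Frame index = 6323 × 25 + 24 = 158099.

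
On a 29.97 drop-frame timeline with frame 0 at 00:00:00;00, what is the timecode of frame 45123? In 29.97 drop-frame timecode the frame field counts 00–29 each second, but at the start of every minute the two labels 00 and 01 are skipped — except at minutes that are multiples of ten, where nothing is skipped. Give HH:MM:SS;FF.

Ten DF minutes hold 17982 frames, so frame 45123 lies in block 2 (frames 35964–53945) with 9159 frames into that block.
The block's first minute is 1800 frames and the rest 1798 each; 9159 frames reaches minute 5, so 2 × 18 + 5 × 2 = 46 labels have been skipped so far.
Adding those back, label number 45123 + 46 = 45169 at 30 labels/s is 1505 s + 19 f = 0 h 25 min 5 s frame 19, i.e. 00:25:05;19.

00:25:05;19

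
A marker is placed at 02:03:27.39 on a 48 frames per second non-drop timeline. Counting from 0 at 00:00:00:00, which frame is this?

frame 355575

Total seconds to the label: (2 × 3600 + 3 × 60 + 27) = 7407.
Frame index = 7407 × 48 + 39 = 355575.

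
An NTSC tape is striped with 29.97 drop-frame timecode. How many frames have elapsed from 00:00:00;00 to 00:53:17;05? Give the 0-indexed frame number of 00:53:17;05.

95819

As if non-drop at 30 labels/s: (0 × 3600 + 53 × 60 + 17) × 30 + 5 = 95915.
Minute boundaries passed: 53; those not divisible by 10: 53 − 5 = 48; dropped labels = 2 × 48 = 96.
Actual frame index = 95915 − 96 = 95819.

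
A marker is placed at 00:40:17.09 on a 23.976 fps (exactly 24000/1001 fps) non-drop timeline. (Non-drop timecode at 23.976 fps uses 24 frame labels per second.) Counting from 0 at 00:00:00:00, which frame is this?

Total seconds to the label: (0 × 3600 + 40 × 60 + 17) = 2417.
Frame index = 2417 × 24 + 9 = 58017.

frame 58017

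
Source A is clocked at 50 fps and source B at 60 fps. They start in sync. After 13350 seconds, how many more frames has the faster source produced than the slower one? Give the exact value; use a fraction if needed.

133500 frames

A emits 50 × 13350 = 667500 frames; B emits 60 × 13350 = 801000.
Difference = 133500 frames; B is ahead of A.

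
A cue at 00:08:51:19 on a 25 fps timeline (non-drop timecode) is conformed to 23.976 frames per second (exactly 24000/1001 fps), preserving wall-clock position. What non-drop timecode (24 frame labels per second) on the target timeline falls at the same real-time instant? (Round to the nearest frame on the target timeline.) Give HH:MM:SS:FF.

Source frame index: (0×3600 + 8×60 + 51) × 25 + 19 = 13294.
Real time: 13294 / (25) = 13294/25 s.
Target frame: (13294/25) × (24000/1001) = 12762240/1001 ≈ 12749.491 → 12749.
At 24 labels/s: frame 12749 → 00:08:51:05.

00:08:51:05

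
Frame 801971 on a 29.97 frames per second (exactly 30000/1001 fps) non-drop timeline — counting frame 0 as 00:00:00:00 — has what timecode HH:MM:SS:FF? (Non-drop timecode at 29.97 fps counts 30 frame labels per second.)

801971 ÷ 30 = 26732 full seconds, remainder 11 frames.
26732 s = 7 h 25 min 32 s.
Timecode: 07:25:32:11.

07:25:32:11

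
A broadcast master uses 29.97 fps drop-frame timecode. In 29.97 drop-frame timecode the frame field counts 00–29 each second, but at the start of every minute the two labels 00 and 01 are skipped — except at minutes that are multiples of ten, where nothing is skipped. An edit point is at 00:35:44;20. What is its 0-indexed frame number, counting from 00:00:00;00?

64276

Complete 10-minute blocks: 3, each 17982 frames → 53946.
Remaining 5 whole minutes in the current block: 1800 + 4 × 1798 = 8992 frames.
Within the current minute: 44 × 30 + 20 − 2 = 1338 (labels ;00/;01 skipped at this minute). Total = 53946 + 8992 + 1338 = 64276.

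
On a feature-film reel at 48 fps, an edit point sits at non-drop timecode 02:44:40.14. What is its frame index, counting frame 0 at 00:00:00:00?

474254

Total seconds to the label: (2 × 3600 + 44 × 60 + 40) = 9880.
Frame index = 9880 × 48 + 14 = 474254.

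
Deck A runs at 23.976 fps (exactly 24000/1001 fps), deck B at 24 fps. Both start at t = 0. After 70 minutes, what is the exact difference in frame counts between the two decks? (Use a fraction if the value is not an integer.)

14400/143 frames

70 min = 4200 s.
A emits 24000/1001 × 4200 = 14400000/143 frames; B emits 24 × 4200 = 100800.
Difference = 14400/143 frames (≈ 100.6993); B is ahead of A.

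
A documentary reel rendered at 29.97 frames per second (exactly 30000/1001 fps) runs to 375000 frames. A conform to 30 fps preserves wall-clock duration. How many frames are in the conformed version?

Target frames = source frames × (target rate / source rate) = 375000 × (30)/(30000/1001) = 375000 × 1001/1000 = 375375.

375375 frames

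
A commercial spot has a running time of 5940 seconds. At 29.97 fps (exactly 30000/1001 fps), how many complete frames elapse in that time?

Frames = 5940 × 30000/1001 = 16200000/91 ≈ 178021.9780.
Complete frames: 178021.

178021 frames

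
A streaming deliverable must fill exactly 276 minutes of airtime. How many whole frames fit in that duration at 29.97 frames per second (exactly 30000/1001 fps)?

496303 frames

276 min = 16560 s.
Frames = 16560 × 30000/1001 = 496800000/1001 ≈ 496303.6963.
Complete frames: 496303.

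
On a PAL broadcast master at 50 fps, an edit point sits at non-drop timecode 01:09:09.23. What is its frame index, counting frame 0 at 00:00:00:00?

Total seconds to the label: (1 × 3600 + 9 × 60 + 9) = 4149.
Frame index = 4149 × 50 + 23 = 207473.

frame 207473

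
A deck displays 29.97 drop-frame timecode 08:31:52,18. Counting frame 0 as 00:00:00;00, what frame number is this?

920458

As if non-drop at 30 labels/s: (8 × 3600 + 31 × 60 + 52) × 30 + 18 = 921378.
Minute boundaries passed: 511; those not divisible by 10: 511 − 51 = 460; dropped labels = 2 × 460 = 920.
Actual frame index = 921378 − 920 = 920458.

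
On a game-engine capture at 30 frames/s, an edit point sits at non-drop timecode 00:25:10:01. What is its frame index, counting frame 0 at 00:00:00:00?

frame 45301

Total seconds to the label: (0 × 3600 + 25 × 60 + 10) = 1510.
Frame index = 1510 × 30 + 1 = 45301.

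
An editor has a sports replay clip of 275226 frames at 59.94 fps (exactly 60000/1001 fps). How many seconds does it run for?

Running time = 275226 / (60000/1001) = 4591.6871 s.

4591.6871 seconds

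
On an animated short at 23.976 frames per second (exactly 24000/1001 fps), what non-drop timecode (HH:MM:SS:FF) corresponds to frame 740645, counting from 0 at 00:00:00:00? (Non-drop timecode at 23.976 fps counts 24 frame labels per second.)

740645 ÷ 24 = 30860 full seconds, remainder 5 frames.
30860 s = 8 h 34 min 20 s.
Timecode: 08:34:20:05.

08:34:20:05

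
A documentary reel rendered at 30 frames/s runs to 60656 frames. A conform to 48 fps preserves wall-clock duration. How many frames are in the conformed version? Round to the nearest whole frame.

97050 frames

Frames at target rate = 60656 × (48) / (30) = 485248/5 ≈ 97049.600.
Nearest whole frame: 97050.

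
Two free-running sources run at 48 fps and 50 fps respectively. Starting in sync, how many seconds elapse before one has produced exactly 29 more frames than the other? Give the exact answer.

The gap grows by |50 − 48| = 2 frames per second.
Time for a 29-frame gap: 29 ÷ (2) = 14.5 s.

14.5 seconds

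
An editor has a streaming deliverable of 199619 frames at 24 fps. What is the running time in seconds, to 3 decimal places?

Running time = 199619 × 1/24 = 199619/24 s ≈ 8317.458 s.

8317.458 seconds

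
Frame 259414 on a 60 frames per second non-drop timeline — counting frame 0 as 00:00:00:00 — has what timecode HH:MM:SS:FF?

259414 ÷ 60 = 4323 full seconds, remainder 34 frames.
4323 s = 1 h 12 min 3 s.
Timecode: 01:12:03:34.

01:12:03:34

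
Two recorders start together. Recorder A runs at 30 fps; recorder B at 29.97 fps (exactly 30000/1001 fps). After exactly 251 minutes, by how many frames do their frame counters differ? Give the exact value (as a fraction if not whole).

451800/1001 frames

251 min = 15060 s.
A emits 30 × 15060 = 451800 frames; B emits 30000/1001 × 15060 = 451800000/1001.
Difference = 451800/1001 frames (≈ 451.3487); B is behind A.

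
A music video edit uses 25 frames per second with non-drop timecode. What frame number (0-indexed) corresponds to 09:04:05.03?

Total seconds to the label: (9 × 3600 + 4 × 60 + 5) = 32645.
Frame index = 32645 × 25 + 3 = 816128.

frame 816128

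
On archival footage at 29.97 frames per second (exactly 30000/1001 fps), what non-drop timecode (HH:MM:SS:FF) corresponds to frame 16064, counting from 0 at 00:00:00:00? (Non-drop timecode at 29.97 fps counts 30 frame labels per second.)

16064 ÷ 30 = 535 full seconds, remainder 14 frames.
535 s = 0 h 8 min 55 s.
Timecode: 00:08:55:14.

00:08:55:14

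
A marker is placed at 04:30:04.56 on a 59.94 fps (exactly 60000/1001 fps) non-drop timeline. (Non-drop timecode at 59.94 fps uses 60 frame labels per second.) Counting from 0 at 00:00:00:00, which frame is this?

Total seconds to the label: (4 × 3600 + 30 × 60 + 4) = 16204.
Frame index = 16204 × 60 + 56 = 972296.

frame 972296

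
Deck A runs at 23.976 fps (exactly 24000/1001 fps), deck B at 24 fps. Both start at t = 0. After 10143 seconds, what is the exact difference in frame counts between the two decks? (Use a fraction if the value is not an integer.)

A emits 24000/1001 × 10143 = 34776000/143 frames; B emits 24 × 10143 = 243432.
Difference = 34776/143 frames (≈ 243.1888); B is ahead of A.

34776/143 frames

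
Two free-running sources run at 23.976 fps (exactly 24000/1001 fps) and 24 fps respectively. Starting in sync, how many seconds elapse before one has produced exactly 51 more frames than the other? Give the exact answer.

The gap grows by |24 − 24000/1001| = 24/1001 frames per second.
Time for a 51-frame gap: 51 ÷ (24/1001) = 2127.125 s.

2127.125 seconds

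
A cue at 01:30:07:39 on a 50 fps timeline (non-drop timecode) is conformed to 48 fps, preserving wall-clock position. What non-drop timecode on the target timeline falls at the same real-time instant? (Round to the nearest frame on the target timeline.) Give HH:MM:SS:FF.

Source frame index: (1×3600 + 30×60 + 7) × 50 + 39 = 270389.
Real time: 270389 / (50) = 270389/50 s.
Target frame: (270389/50) × (48) = 6489336/25 ≈ 259573.440 → 259573.
At 48 labels/s: frame 259573 → 01:30:07:37.

01:30:07:37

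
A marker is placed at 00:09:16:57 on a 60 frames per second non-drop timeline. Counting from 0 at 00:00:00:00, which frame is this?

Total seconds to the label: (0 × 3600 + 9 × 60 + 16) = 556.
Frame index = 556 × 60 + 57 = 33417.

33417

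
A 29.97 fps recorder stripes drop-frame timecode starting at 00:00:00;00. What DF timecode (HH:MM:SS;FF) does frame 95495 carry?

Ten DF minutes hold 17982 frames, so frame 95495 lies in block 5 (frames 89910–107891) with 5585 frames into that block.
The block's first minute is 1800 frames and the rest 1798 each; 5585 frames reaches minute 3, so 5 × 18 + 3 × 2 = 96 labels have been skipped so far.
Adding those back, label number 95495 + 96 = 95591 at 30 labels/s is 3186 s + 11 f = 0 h 53 min 6 s frame 11, i.e. 00:53:06;11.

00:53:06;11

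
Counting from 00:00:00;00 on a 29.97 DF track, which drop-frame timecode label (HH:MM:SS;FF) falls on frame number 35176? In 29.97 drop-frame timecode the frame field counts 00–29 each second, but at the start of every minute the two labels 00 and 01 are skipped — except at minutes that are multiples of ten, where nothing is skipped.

Ten DF minutes hold 17982 frames, so frame 35176 lies in block 1 (frames 17982–35963) with 17194 frames into that block.
The block's first minute is 1800 frames and the rest 1798 each; 17194 frames reaches minute 9, so 1 × 18 + 9 × 2 = 36 labels have been skipped so far.
Adding those back, label number 35176 + 36 = 35212 at 30 labels/s is 1173 s + 22 f = 0 h 19 min 33 s frame 22, i.e. 00:19:33;22.

00:19:33;22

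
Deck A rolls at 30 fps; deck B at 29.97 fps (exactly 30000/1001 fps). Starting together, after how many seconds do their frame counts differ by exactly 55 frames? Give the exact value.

The gap grows by |30000/1001 − 30| = 30/1001 frames per second.
Time for a 55-frame gap: 55 ÷ (30/1001) = 11011/6 s.

11011/6 seconds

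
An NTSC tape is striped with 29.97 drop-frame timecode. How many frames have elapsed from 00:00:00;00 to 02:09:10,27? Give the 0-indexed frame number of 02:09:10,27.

Complete 10-minute blocks: 12, each 17982 frames → 215784.
Remaining 9 whole minutes in the current block: 1800 + 8 × 1798 = 16184 frames.
Within the current minute: 10 × 30 + 27 − 2 = 325 (labels ;00/;01 skipped at this minute). Total = 215784 + 16184 + 325 = 232293.

232293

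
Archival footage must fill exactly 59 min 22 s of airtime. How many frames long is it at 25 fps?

89050 frames

59 min 22 s = 3562 s.
Frames = 3562 × 25 = 89050.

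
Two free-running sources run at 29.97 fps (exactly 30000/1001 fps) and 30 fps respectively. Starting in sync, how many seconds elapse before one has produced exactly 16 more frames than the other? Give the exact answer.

The gap grows by |30 − 30000/1001| = 30/1001 frames per second.
Time for a 16-frame gap: 16 ÷ (30/1001) = 8008/15 s.

8008/15 seconds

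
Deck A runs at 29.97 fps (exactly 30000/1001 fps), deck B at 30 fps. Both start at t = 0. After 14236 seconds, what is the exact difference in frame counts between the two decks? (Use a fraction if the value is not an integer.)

427080/1001 frames

A emits 30000/1001 × 14236 = 427080000/1001 frames; B emits 30 × 14236 = 427080.
Difference = 427080/1001 frames (≈ 426.6533); B is ahead of A.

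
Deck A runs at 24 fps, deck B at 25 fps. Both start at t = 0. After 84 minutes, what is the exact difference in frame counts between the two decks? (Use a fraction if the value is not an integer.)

84 min = 5040 s.
A emits 24 × 5040 = 120960 frames; B emits 25 × 5040 = 126000.
Difference = 5040 frames; B is ahead of A.

5040 frames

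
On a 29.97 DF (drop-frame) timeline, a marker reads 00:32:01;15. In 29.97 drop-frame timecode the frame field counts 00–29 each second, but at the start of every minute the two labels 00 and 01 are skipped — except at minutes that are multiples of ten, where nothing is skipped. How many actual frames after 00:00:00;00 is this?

Complete 10-minute blocks: 3, each 17982 frames → 53946.
Remaining 2 whole minutes in the current block: 1800 + 1 × 1798 = 3598 frames.
Within the current minute: 1 × 30 + 15 − 2 = 43 (labels ;00/;01 skipped at this minute). Total = 53946 + 3598 + 43 = 57587.

57587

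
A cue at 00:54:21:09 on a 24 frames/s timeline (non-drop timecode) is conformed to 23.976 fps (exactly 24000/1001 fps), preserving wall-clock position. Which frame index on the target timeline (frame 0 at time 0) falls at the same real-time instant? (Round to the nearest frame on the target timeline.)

Source frame index: (0×3600 + 54×60 + 21) × 24 + 9 = 78273.
Real time: 78273 / (24) = 26091/8 s.
Target frame: (26091/8) × (24000/1001) = 6021000/77 ≈ 78194.805 → 78195.

frame 78195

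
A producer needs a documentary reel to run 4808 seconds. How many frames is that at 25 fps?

120200 frames

Frames = 4808 × 25 = 120200.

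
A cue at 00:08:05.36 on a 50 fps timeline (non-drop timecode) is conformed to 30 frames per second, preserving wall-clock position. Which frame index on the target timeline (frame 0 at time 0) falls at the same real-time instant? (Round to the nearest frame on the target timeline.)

frame 14572

Source frame index: (0×3600 + 8×60 + 5) × 50 + 36 = 24286.
Real time: 24286 / (50) = 12143/25 s.
Target frame: (12143/25) × (30) = 72858/5 ≈ 14571.600 → 14572.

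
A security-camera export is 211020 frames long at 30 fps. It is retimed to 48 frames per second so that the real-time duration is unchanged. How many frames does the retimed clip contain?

337632 frames

Target frames = source frames × (target rate / source rate) = 211020 × (48)/(30) = 211020 × 8/5 = 337632.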